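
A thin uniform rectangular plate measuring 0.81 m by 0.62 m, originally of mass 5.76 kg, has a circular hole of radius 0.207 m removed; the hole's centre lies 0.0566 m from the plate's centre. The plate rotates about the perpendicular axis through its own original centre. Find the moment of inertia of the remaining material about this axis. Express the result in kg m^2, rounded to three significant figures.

Unpierced body about its centre: I₀ = (1/12)M(a²+b²) = (1/12)(5.76)[(0.81)² + (0.62)²] = 0.49944 kg m^2.
The removed disk has mass m = M·πr²/(ab) = (5.76)·π(0.207)²/(0.81·0.62) = 1.544 kg (same uniform areal density).
Its moment of inertia about the rotation axis (parallel-axis theorem): I_hole = (1/2)mr² + md² = (1/2)(1.544)(0.207)² + (1.544)(0.0566)² = 0.038025 kg m^2.
Treating the hole as negative mass, I = I₀ − I_hole = 0.49944 − 0.038025 = 0.46142 kg m^2.

0.461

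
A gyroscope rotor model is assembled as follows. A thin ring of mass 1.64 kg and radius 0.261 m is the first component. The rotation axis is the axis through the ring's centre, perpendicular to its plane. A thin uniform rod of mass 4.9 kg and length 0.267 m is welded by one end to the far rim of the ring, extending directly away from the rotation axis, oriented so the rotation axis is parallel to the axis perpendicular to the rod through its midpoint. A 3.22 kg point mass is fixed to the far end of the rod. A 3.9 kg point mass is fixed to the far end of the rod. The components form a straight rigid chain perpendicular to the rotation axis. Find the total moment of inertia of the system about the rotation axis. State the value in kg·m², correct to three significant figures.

Thin ring: I_cm = MR² = (1.64)(0.261)² = 0.11172 kg·m²; axis through the centre, so I = 0.11172 kg·m².
Thin rod: I_cm = (1/12)ML² = (1/12)(4.9)(0.267)² = 0.02911 kg·m²; centre at d = 0.261 + 0.1335 = 0.3945 m, so the parallel axis theorem gives I = 0.02911 + (4.9)(0.3945)² = 0.7917 kg·m².
Point mass: I_cm = 0; centre at d = 0.261 + 0.1335 + 0.1335 = 0.528 m, so the parallel axis theorem gives I = 0 + (3.22)(0.528)² = 0.89768 kg·m².
Point mass: I_cm = 0; centre at d = 0.261 + 0.1335 + 0.1335 = 0.528 m, so the parallel axis theorem gives I = 0 + (3.9)(0.528)² = 1.0873 kg·m².
Total I = 0.11172 + 0.7917 + 0.89768 + 1.0873 = 2.8884 kg·m².

2.89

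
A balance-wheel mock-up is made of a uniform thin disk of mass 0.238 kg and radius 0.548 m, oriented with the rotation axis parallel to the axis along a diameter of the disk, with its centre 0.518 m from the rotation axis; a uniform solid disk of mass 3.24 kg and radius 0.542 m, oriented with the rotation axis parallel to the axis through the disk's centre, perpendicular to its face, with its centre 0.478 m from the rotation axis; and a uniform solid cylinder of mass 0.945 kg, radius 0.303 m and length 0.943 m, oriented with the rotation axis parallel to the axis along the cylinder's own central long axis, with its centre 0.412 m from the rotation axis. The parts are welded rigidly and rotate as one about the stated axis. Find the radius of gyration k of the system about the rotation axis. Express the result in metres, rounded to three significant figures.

Thin disk: I_cm = (1/4)MR² = (1/4)(0.238)(0.548)² = 0.017868 kg·m²; centre at d = 0.518 m, so the parallel axis theorem gives I = 0.017868 + (0.238)(0.518)² = 0.081729 kg·m².
Solid disk: I_cm = (1/2)MR² = (1/2)(3.24)(0.542)² = 0.4759 kg·m²; centre at d = 0.478 m, so the parallel axis theorem gives I = 0.4759 + (3.24)(0.478)² = 1.2162 kg·m².
Solid cylinder: I_cm = (1/2)MR² = (1/2)(0.945)(0.303)² = 0.04338 kg·m²; centre at d = 0.412 m, so the parallel axis theorem gives I = 0.04338 + (0.945)(0.412)² = 0.20379 kg·m².
Total I = 1.5017 kg·m²; total mass M = 4.423 kg.
k = √(I/M) = √(1.5017/4.423) = 0.58268 m.

0.583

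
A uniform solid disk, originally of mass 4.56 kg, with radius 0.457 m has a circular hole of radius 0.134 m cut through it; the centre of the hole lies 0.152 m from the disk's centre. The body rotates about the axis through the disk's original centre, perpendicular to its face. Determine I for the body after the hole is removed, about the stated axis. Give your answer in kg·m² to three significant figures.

0.464

Unpierced body about its centre: I₀ = (1/2)MR² = (1/2)(4.56)(0.457)² = 0.47618 kg·m².
The removed disk has mass m = M·(r/R)² = (4.56)(0.134/0.457)² = 0.39205 kg (same uniform areal density).
Its moment of inertia about the rotation axis (parallel-axis theorem): I_hole = (1/2)mr² + md² = (1/2)(0.39205)(0.134)² + (0.39205)(0.152)² = 0.012578 kg·m².
Treating the hole as negative mass, I = I₀ − I_hole = 0.47618 − 0.012578 = 0.4636 kg·m².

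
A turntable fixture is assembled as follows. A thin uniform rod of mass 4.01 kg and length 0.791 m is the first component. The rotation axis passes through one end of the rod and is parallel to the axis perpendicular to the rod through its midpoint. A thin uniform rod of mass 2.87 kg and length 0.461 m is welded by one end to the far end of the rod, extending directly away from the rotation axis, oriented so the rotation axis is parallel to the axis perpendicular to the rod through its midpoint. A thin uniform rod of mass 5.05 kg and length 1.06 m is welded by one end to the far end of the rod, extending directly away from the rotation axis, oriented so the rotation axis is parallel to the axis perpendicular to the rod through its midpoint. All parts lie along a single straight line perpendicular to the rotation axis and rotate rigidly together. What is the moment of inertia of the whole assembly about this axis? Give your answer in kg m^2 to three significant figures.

20.4

Thin rod: I_cm = (1/12)ML² = (1/12)(4.01)(0.791)² = 0.20908 kg m^2; centre at d = 0.3955 m, so I = I_cm + Md² gives I = 0.20908 + (4.01)(0.3955)² = 0.83633 kg m^2.
Thin rod: I_cm = (1/12)ML² = (1/12)(2.87)(0.461)² = 0.050828 kg m^2; centre at d = 0.3955 + 0.3955 + 0.2305 = 1.0215 m, so I = I_cm + Md² gives I = 0.050828 + (2.87)(1.0215)² = 3.0456 kg m^2.
Thin rod: I_cm = (1/12)ML² = (1/12)(5.05)(1.06)² = 0.47285 kg m^2; centre at d = 0.3955 + 0.3955 + 0.2305 + 0.2305 + 0.53 = 1.782 m, so I = I_cm + Md² gives I = 0.47285 + (5.05)(1.782)² = 16.509 kg m^2.
Total I = 0.83633 + 3.0456 + 16.509 = 20.391 kg m^2.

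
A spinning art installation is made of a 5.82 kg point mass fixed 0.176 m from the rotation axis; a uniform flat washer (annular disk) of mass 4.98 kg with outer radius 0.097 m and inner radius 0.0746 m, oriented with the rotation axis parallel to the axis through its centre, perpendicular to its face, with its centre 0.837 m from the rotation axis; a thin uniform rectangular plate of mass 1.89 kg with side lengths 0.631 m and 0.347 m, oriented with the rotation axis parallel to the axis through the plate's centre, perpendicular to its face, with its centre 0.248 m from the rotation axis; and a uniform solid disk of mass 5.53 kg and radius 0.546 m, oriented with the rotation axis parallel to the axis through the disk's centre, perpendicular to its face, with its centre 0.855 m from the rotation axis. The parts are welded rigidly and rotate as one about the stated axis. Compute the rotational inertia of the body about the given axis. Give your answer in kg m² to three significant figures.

8.77

Point mass: I_cm = 0; centre at d = 0.176 m, so the parallel axis theorem gives I = 0 + (5.82)(0.176)² = 0.18028 kg m².
Annular disk: I_cm = (1/2)M(R²+r²) = (1/2)(4.98)[(0.097)² + (0.0746)²] = 0.037286 kg m²; centre at d = 0.837 m, so the parallel axis theorem gives I = 0.037286 + (4.98)(0.837)² = 3.5261 kg m².
Rectangular plate: I_cm = (1/12)M(a²+b²) = (1/12)(1.89)[(0.631)² + (0.347)²] = 0.081675 kg m²; centre at d = 0.248 m, so the parallel axis theorem gives I = 0.081675 + (1.89)(0.248)² = 0.19792 kg m².
Solid disk: I_cm = (1/2)MR² = (1/2)(5.53)(0.546)² = 0.82429 kg m²; centre at d = 0.855 m, so the parallel axis theorem gives I = 0.82429 + (5.53)(0.855)² = 4.8669 kg m².
Total I = 0.18028 + 3.5261 + 0.19792 + 4.8669 = 8.7712 kg m².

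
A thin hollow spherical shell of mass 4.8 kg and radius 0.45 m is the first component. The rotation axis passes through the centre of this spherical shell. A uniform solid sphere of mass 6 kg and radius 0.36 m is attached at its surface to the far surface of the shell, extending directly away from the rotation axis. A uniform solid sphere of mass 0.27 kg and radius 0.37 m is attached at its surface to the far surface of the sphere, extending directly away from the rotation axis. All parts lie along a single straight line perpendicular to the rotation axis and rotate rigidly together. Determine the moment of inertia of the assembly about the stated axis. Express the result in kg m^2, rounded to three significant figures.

Spherical shell: I_cm = (2/3)MR² = (2/3)(4.8)(0.45)² = 0.648 kg m^2; axis through the centre, so I = 0.648 kg m^2.
Solid sphere: I_cm = (2/5)MR² = (2/5)(6)(0.36)² = 0.31104 kg m^2; centre at d = 0.45 + 0.36 = 0.81 m, so the parallel axis theorem gives I = 0.31104 + (6)(0.81)² = 4.2476 kg m^2.
Solid sphere: I_cm = (2/5)MR² = (2/5)(0.27)(0.37)² = 0.014785 kg m^2; centre at d = 0.45 + 0.36 + 0.36 + 0.37 = 1.54 m, so the parallel axis theorem gives I = 0.014785 + (0.27)(1.54)² = 0.65512 kg m^2.
Total I = 0.648 + 4.2476 + 0.65512 = 5.5508 kg m^2.

5.55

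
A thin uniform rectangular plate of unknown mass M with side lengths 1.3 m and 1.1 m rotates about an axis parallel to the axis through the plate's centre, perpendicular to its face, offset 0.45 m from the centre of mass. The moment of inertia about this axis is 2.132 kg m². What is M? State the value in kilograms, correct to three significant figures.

I = I_cm + Md² = (1/12)M(a²+b²) + Md² = M·[0.0833333·[(1.3)² + (1.1)²] + (0.45)²] = M·0.44417.
So M = 2.132 / 0.44417 = 4.8 kg.

4.80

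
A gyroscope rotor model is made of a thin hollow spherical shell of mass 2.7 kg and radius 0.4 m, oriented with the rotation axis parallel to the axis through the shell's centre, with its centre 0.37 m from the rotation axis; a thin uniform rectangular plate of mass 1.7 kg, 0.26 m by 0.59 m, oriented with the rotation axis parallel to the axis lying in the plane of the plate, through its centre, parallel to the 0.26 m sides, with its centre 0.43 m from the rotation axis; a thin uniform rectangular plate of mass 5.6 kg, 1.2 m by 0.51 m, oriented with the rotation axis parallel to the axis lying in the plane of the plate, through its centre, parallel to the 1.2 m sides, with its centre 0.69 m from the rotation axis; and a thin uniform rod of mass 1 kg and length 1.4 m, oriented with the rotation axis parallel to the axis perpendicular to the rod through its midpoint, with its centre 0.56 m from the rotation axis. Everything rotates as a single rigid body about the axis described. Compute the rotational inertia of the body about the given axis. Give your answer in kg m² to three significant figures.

4.29

Spherical shell: I_cm = (2/3)MR² = (2/3)(2.7)(0.4)² = 0.288 kg m²; centre at d = 0.37 m, so I = I_cm + Md² gives I = 0.288 + (2.7)(0.37)² = 0.65763 kg m².
Rectangular plate: I_cm = (1/12)Mb² = (1/12)(1.7)(0.59)² = 0.049314 kg m²; centre at d = 0.43 m, so I = I_cm + Md² gives I = 0.049314 + (1.7)(0.43)² = 0.36364 kg m².
Rectangular plate: I_cm = (1/12)Mb² = (1/12)(5.6)(0.51)² = 0.12138 kg m²; centre at d = 0.69 m, so I = I_cm + Md² gives I = 0.12138 + (5.6)(0.69)² = 2.7875 kg m².
Thin rod: I_cm = (1/12)ML² = (1/12)(1)(1.4)² = 0.16333 kg m²; centre at d = 0.56 m, so I = I_cm + Md² gives I = 0.16333 + (1)(0.56)² = 0.47693 kg m².
Total I = 0.65763 + 0.36364 + 2.7875 + 0.47693 = 4.2857 kg m².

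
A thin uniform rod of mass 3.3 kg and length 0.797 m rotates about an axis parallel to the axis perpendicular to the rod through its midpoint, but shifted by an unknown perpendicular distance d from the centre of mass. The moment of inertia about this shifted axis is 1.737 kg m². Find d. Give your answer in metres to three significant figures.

0.688

About the centre-of-mass axis, I_cm = (1/12)ML² = (1/12)(3.3)(0.797)² = 0.17468 kg m².
Parallel axis theorem: I = I_cm + Md², so Md² = 1.737 − 0.17468 = 1.5623 kg m².
d = √(1.5623 / 3.3) = 0.68806 m.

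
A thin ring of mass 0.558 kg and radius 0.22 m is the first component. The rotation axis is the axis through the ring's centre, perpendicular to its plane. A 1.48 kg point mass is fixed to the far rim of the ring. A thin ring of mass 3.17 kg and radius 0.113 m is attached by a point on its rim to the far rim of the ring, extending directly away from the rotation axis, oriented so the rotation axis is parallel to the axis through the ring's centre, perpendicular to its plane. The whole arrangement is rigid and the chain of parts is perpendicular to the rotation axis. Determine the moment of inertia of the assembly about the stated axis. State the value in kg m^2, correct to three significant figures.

0.491

Thin ring: I_cm = MR² = (0.558)(0.22)² = 0.027007 kg m^2; axis through the centre, so I = 0.027007 kg m^2.
Point mass: I_cm = 0; centre at d = 0.22 m, so the parallel axis theorem gives I = 0 + (1.48)(0.22)² = 0.071632 kg m^2.
Thin ring: I_cm = MR² = (3.17)(0.113)² = 0.040478 kg m^2; centre at d = 0.22 + 0.113 = 0.333 m, so the parallel axis theorem gives I = 0.040478 + (3.17)(0.333)² = 0.392 kg m^2.
Total I = 0.027007 + 0.071632 + 0.392 = 0.49064 kg m^2.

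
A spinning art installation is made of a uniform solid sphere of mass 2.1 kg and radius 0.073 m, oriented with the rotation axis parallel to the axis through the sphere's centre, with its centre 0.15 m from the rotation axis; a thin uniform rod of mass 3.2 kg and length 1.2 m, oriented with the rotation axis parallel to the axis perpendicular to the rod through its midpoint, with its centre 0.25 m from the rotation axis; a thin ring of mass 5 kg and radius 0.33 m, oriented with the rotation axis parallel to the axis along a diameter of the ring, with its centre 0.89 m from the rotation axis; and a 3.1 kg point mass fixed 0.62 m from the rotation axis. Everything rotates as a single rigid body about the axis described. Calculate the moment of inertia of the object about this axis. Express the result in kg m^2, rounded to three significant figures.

6.06

Solid sphere: I_cm = (2/5)MR² = (2/5)(2.1)(0.073)² = 0.0044764 kg m^2; centre at d = 0.15 m, so the parallel axis theorem gives I = 0.0044764 + (2.1)(0.15)² = 0.051726 kg m^2.
Thin rod: I_cm = (1/12)ML² = (1/12)(3.2)(1.2)² = 0.384 kg m^2; centre at d = 0.25 m, so the parallel axis theorem gives I = 0.384 + (3.2)(0.25)² = 0.584 kg m^2.
Thin ring: I_cm = (1/2)MR² = (1/2)(5)(0.33)² = 0.27225 kg m^2; centre at d = 0.89 m, so the parallel axis theorem gives I = 0.27225 + (5)(0.89)² = 4.2328 kg m^2.
Point mass: I_cm = 0; centre at d = 0.62 m, so the parallel axis theorem gives I = 0 + (3.1)(0.62)² = 1.1916 kg m^2.
Total I = 0.051726 + 0.584 + 4.2328 + 1.1916 = 6.0601 kg m^2.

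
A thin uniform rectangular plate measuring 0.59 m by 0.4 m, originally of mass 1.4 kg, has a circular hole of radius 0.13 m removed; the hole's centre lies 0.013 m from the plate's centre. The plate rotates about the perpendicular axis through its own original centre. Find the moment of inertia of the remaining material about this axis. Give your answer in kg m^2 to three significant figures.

0.0566

Unpierced body about its centre: I₀ = (1/12)M(a²+b²) = (1/12)(1.4)[(0.59)² + (0.4)²] = 0.059278 kg m^2.
The removed disk has mass m = M·πr²/(ab) = (1.4)·π(0.13)²/(0.59·0.4) = 0.31496 kg (same uniform areal density).
Its moment of inertia about the rotation axis (parallel-axis theorem): I_hole = (1/2)mr² + md² = (1/2)(0.31496)(0.13)² + (0.31496)(0.013)² = 0.0027146 kg m^2.
Treating the hole as negative mass, I = I₀ − I_hole = 0.059278 − 0.0027146 = 0.056564 kg m^2.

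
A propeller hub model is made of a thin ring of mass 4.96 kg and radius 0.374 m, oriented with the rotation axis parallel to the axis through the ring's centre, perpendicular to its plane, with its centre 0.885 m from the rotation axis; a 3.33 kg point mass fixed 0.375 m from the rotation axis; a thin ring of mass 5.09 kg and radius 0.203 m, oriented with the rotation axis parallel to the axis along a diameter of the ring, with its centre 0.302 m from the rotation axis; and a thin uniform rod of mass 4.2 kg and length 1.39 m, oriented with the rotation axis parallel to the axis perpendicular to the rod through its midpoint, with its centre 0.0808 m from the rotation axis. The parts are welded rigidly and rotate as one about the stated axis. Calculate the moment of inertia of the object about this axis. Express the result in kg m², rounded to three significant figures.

Thin ring: I_cm = MR² = (4.96)(0.374)² = 0.69378 kg m²; centre at d = 0.885 m, so the parallel axis theorem gives I = 0.69378 + (4.96)(0.885)² = 4.5786 kg m².
Point mass: I_cm = 0; centre at d = 0.375 m, so the parallel axis theorem gives I = 0 + (3.33)(0.375)² = 0.46828 kg m².
Thin ring: I_cm = (1/2)MR² = (1/2)(5.09)(0.203)² = 0.10488 kg m²; centre at d = 0.302 m, so the parallel axis theorem gives I = 0.10488 + (5.09)(0.302)² = 0.56911 kg m².
Thin rod: I_cm = (1/12)ML² = (1/12)(4.2)(1.39)² = 0.67623 kg m²; centre at d = 0.0808 m, so the parallel axis theorem gives I = 0.67623 + (4.2)(0.0808)² = 0.70366 kg m².
Total I = 4.5786 + 0.46828 + 0.56911 + 0.70366 = 6.3196 kg m².

6.32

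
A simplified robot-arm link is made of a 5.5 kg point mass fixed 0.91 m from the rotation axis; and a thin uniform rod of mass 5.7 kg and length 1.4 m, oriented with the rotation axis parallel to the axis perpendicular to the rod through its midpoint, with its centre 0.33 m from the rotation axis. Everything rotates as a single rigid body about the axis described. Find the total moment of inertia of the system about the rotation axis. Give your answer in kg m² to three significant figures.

Point mass: I_cm = 0; centre at d = 0.91 m, so the parallel axis theorem gives I = 0 + (5.5)(0.91)² = 4.5546 kg m².
Thin rod: I_cm = (1/12)ML² = (1/12)(5.7)(1.4)² = 0.931 kg m²; centre at d = 0.33 m, so the parallel axis theorem gives I = 0.931 + (5.7)(0.33)² = 1.5517 kg m².
Total I = 4.5546 + 1.5517 = 6.1063 kg m².

6.11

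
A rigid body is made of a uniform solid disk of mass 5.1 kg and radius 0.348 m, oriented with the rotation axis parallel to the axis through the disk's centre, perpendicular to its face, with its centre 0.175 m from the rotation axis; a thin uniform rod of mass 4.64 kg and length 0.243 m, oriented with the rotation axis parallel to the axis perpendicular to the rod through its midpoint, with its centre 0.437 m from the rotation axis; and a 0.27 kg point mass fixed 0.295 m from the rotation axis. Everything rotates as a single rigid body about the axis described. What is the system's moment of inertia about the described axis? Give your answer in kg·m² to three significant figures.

Solid disk: I_cm = (1/2)MR² = (1/2)(5.1)(0.348)² = 0.30882 kg·m²; centre at d = 0.175 m, so the parallel axis theorem gives I = 0.30882 + (5.1)(0.175)² = 0.465 kg·m².
Thin rod: I_cm = (1/12)ML² = (1/12)(4.64)(0.243)² = 0.022832 kg·m²; centre at d = 0.437 m, so the parallel axis theorem gives I = 0.022832 + (4.64)(0.437)² = 0.90893 kg·m².
Point mass: I_cm = 0; centre at d = 0.295 m, so the parallel axis theorem gives I = 0 + (0.27)(0.295)² = 0.023497 kg·m².
Total I = 0.465 + 0.90893 + 0.023497 = 1.3974 kg·m².

1.40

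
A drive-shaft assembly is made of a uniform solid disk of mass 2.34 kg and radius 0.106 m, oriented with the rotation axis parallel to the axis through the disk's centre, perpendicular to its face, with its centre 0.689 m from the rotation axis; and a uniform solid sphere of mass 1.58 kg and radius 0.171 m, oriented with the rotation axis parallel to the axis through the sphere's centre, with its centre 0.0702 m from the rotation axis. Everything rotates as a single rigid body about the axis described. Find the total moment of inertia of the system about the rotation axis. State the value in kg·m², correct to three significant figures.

1.15

Solid disk: I_cm = (1/2)MR² = (1/2)(2.34)(0.106)² = 0.013146 kg·m²; centre at d = 0.689 m, so the parallel axis theorem gives I = 0.013146 + (2.34)(0.689)² = 1.124 kg·m².
Solid sphere: I_cm = (2/5)MR² = (2/5)(1.58)(0.171)² = 0.01848 kg·m²; centre at d = 0.0702 m, so the parallel axis theorem gives I = 0.01848 + (1.58)(0.0702)² = 0.026267 kg·m².
Total I = 1.124 + 0.026267 = 1.1503 kg·m².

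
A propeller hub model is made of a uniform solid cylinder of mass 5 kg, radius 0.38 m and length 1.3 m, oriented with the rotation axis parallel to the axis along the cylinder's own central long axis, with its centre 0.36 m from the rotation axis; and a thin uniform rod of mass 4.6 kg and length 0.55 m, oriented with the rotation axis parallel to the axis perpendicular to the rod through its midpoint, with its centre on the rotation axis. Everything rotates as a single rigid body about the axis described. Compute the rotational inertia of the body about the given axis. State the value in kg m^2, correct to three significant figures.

1.12

Solid cylinder: I_cm = (1/2)MR² = (1/2)(5)(0.38)² = 0.361 kg m^2; centre at d = 0.36 m, so I = I_cm + Md² gives I = 0.361 + (5)(0.36)² = 1.009 kg m^2.
Thin rod: I_cm = (1/12)ML² = (1/12)(4.6)(0.55)² = 0.11596 kg m^2; axis through the centre, so I = 0.11596 kg m^2.
Total I = 1.009 + 0.11596 = 1.125 kg m^2.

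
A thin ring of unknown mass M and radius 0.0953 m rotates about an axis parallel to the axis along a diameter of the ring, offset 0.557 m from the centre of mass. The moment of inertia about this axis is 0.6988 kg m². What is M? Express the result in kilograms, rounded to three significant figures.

2.22

I = I_cm + Md² = (1/2)MR² + Md² = M·[0.5·(0.0953)² + (0.557)²] = M·0.31479.
So M = 0.6988 / 0.31479 = 2.2199 kg.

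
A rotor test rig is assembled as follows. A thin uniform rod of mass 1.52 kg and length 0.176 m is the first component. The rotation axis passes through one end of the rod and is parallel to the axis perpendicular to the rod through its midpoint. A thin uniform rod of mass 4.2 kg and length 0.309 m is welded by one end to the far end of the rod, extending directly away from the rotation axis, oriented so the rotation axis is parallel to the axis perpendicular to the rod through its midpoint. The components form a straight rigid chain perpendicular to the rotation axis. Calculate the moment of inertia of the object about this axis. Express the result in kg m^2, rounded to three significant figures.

Thin rod: I_cm = (1/12)ML² = (1/12)(1.52)(0.176)² = 0.0039236 kg m^2; centre at d = 0.088 m, so the parallel axis theorem gives I = 0.0039236 + (1.52)(0.088)² = 0.015695 kg m^2.
Thin rod: I_cm = (1/12)ML² = (1/12)(4.2)(0.309)² = 0.033418 kg m^2; centre at d = 0.088 + 0.088 + 0.1545 = 0.3305 m, so the parallel axis theorem gives I = 0.033418 + (4.2)(0.3305)² = 0.49219 kg m^2.
Total I = 0.015695 + 0.49219 = 0.50788 kg m^2.

0.508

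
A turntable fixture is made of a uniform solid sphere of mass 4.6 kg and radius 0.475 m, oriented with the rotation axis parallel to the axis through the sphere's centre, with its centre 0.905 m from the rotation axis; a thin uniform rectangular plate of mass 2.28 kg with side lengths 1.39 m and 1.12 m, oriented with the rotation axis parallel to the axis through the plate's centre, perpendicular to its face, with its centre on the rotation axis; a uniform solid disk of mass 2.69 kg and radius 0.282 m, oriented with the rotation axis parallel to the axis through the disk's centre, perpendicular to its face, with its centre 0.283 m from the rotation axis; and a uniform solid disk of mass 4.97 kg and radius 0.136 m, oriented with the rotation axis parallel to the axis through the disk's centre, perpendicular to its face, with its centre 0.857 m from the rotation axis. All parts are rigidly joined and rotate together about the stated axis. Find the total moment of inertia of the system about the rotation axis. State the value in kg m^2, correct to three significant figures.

Solid sphere: I_cm = (2/5)MR² = (2/5)(4.6)(0.475)² = 0.41515 kg m^2; centre at d = 0.905 m, so the parallel axis theorem gives I = 0.41515 + (4.6)(0.905)² = 4.1827 kg m^2.
Rectangular plate: I_cm = (1/12)M(a²+b²) = (1/12)(2.28)[(1.39)² + (1.12)²] = 0.60543 kg m^2; axis through the centre, so I = 0.60543 kg m^2.
Solid disk: I_cm = (1/2)MR² = (1/2)(2.69)(0.282)² = 0.10696 kg m^2; centre at d = 0.283 m, so the parallel axis theorem gives I = 0.10696 + (2.69)(0.283)² = 0.3224 kg m^2.
Solid disk: I_cm = (1/2)MR² = (1/2)(4.97)(0.136)² = 0.045963 kg m^2; centre at d = 0.857 m, so the parallel axis theorem gives I = 0.045963 + (4.97)(0.857)² = 3.6962 kg m^2.
Total I = 4.1827 + 0.60543 + 0.3224 + 3.6962 = 8.8067 kg m^2.

8.81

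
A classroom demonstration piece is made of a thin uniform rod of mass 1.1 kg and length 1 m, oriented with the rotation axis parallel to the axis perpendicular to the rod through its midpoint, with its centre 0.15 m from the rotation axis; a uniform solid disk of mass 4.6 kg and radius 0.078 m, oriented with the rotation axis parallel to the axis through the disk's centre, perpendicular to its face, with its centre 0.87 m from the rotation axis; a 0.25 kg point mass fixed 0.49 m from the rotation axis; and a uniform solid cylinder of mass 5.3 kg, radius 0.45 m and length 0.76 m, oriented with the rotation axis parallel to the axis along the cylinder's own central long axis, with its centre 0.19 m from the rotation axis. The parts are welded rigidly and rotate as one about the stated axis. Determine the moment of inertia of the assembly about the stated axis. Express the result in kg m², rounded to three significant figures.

Thin rod: I_cm = (1/12)ML² = (1/12)(1.1)(1)² = 0.091667 kg m²; centre at d = 0.15 m, so I = I_cm + Md² gives I = 0.091667 + (1.1)(0.15)² = 0.11642 kg m².
Solid disk: I_cm = (1/2)MR² = (1/2)(4.6)(0.078)² = 0.013993 kg m²; centre at d = 0.87 m, so I = I_cm + Md² gives I = 0.013993 + (4.6)(0.87)² = 3.4957 kg m².
Point mass: I_cm = 0; centre at d = 0.49 m, so I = I_cm + Md² gives I = 0 + (0.25)(0.49)² = 0.060025 kg m².
Solid cylinder: I_cm = (1/2)MR² = (1/2)(5.3)(0.45)² = 0.53663 kg m²; centre at d = 0.19 m, so I = I_cm + Md² gives I = 0.53663 + (5.3)(0.19)² = 0.72796 kg m².
Total I = 0.11642 + 3.4957 + 0.060025 + 0.72796 = 4.4001 kg m².

4.40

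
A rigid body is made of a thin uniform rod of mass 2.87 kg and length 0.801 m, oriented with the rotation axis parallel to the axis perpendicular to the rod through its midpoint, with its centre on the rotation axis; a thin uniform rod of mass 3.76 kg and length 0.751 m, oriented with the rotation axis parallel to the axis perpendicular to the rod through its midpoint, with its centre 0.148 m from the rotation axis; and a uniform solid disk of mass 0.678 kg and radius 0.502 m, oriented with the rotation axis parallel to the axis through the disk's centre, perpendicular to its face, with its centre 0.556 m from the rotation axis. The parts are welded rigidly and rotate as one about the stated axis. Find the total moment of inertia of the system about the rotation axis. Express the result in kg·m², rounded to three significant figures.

Thin rod: I_cm = (1/12)ML² = (1/12)(2.87)(0.801)² = 0.15345 kg·m²; axis through the centre, so I = 0.15345 kg·m².
Thin rod: I_cm = (1/12)ML² = (1/12)(3.76)(0.751)² = 0.17672 kg·m²; centre at d = 0.148 m, so I = I_cm + Md² gives I = 0.17672 + (3.76)(0.148)² = 0.25908 kg·m².
Solid disk: I_cm = (1/2)MR² = (1/2)(0.678)(0.502)² = 0.085429 kg·m²; centre at d = 0.556 m, so I = I_cm + Md² gives I = 0.085429 + (0.678)(0.556)² = 0.29502 kg·m².
Total I = 0.15345 + 0.25908 + 0.29502 = 0.70755 kg·m².

0.708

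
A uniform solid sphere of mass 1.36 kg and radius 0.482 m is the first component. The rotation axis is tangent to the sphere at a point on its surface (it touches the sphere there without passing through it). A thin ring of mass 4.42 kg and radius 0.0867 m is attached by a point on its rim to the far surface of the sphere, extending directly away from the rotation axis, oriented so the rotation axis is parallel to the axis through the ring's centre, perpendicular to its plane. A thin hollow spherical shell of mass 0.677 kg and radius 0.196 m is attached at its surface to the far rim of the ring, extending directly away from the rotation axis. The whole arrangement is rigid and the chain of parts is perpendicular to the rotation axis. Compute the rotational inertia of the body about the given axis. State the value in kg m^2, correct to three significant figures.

6.58

Solid sphere: I_cm = (2/5)MR² = (2/5)(1.36)(0.482)² = 0.12638 kg m^2; centre at d = 0.482 m, so the parallel axis theorem gives I = 0.12638 + (1.36)(0.482)² = 0.44234 kg m^2.
Thin ring: I_cm = MR² = (4.42)(0.0867)² = 0.033225 kg m^2; centre at d = 0.482 + 0.482 + 0.0867 = 1.0507 m, so the parallel axis theorem gives I = 0.033225 + (4.42)(1.0507)² = 4.9128 kg m^2.
Spherical shell: I_cm = (2/3)MR² = (2/3)(0.677)(0.196)² = 0.017338 kg m^2; centre at d = 0.482 + 0.482 + 0.0867 + 0.0867 + 0.196 = 1.3334 m, so the parallel axis theorem gives I = 0.017338 + (0.677)(1.3334)² = 1.221 kg m^2.
Total I = 0.44234 + 4.9128 + 1.221 = 6.5761 kg m^2.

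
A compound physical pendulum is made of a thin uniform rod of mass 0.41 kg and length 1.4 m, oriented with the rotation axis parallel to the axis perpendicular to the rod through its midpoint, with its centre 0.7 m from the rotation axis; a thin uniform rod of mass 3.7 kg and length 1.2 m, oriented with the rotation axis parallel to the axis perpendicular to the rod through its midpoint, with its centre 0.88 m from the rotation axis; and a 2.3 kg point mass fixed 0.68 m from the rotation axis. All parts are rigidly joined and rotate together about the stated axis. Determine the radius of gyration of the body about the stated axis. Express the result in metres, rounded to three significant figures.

Thin rod: I_cm = (1/12)ML² = (1/12)(0.41)(1.4)² = 0.066967 kg·m²; centre at d = 0.7 m, so the parallel axis theorem gives I = 0.066967 + (0.41)(0.7)² = 0.26787 kg·m².
Thin rod: I_cm = (1/12)ML² = (1/12)(3.7)(1.2)² = 0.444 kg·m²; centre at d = 0.88 m, so the parallel axis theorem gives I = 0.444 + (3.7)(0.88)² = 3.3093 kg·m².
Point mass: I_cm = 0; centre at d = 0.68 m, so the parallel axis theorem gives I = 0 + (2.3)(0.68)² = 1.0635 kg·m².
Total I = 4.6407 kg·m²; total mass M = 6.41 kg.
k = √(I/M) = √(4.6407/6.41) = 0.85087 m.

0.851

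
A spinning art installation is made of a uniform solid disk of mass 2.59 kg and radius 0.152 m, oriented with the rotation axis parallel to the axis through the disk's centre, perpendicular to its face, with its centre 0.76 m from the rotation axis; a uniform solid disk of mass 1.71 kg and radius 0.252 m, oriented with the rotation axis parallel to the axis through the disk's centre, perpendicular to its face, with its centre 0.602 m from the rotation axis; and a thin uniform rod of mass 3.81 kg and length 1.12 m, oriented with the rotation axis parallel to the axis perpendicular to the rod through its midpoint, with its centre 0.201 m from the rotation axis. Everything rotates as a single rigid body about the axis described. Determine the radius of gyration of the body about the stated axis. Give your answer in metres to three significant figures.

Solid disk: I_cm = (1/2)MR² = (1/2)(2.59)(0.152)² = 0.02992 kg m^2; centre at d = 0.76 m, so I = I_cm + Md² gives I = 0.02992 + (2.59)(0.76)² = 1.5259 kg m^2.
Solid disk: I_cm = (1/2)MR² = (1/2)(1.71)(0.252)² = 0.054296 kg m^2; centre at d = 0.602 m, so I = I_cm + Md² gives I = 0.054296 + (1.71)(0.602)² = 0.67401 kg m^2.
Thin rod: I_cm = (1/12)ML² = (1/12)(3.81)(1.12)² = 0.39827 kg m^2; centre at d = 0.201 m, so I = I_cm + Md² gives I = 0.39827 + (3.81)(0.201)² = 0.5522 kg m^2.
Total I = 2.7521 kg m^2; total mass M = 8.11 kg.
k = √(I/M) = √(2.7521/8.11) = 0.58254 m.

0.583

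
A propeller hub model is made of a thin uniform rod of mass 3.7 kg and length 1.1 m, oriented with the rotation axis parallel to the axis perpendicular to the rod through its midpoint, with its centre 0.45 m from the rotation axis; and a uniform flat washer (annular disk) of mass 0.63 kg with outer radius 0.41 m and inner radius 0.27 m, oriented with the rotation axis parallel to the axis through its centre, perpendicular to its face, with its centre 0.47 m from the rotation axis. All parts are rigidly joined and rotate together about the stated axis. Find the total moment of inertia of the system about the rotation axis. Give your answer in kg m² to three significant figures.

1.34

Thin rod: I_cm = (1/12)ML² = (1/12)(3.7)(1.1)² = 0.37308 kg m²; centre at d = 0.45 m, so the parallel axis theorem gives I = 0.37308 + (3.7)(0.45)² = 1.1223 kg m².
Annular disk: I_cm = (1/2)M(R²+r²) = (1/2)(0.63)[(0.41)² + (0.27)²] = 0.075915 kg m²; centre at d = 0.47 m, so the parallel axis theorem gives I = 0.075915 + (0.63)(0.47)² = 0.21508 kg m².
Total I = 1.1223 + 0.21508 = 1.3374 kg m².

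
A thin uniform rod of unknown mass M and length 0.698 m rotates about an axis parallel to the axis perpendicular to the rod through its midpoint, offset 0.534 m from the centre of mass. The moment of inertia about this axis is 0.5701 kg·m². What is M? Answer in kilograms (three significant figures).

1.75

I = I_cm + Md² = (1/12)ML² + Md² = M·[0.0833333·(0.698)² + (0.534)²] = M·0.32576.
So M = 0.5701 / 0.32576 = 1.7501 kg.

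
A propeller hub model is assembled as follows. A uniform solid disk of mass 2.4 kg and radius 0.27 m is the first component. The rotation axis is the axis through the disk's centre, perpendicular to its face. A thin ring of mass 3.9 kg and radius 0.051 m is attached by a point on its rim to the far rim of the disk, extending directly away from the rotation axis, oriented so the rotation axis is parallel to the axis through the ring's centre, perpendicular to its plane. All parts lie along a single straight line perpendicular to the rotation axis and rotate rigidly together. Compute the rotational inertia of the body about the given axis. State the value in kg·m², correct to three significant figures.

0.499

Solid disk: I_cm = (1/2)MR² = (1/2)(2.4)(0.27)² = 0.08748 kg·m²; axis through the centre, so I = 0.08748 kg·m².
Thin ring: I_cm = MR² = (3.9)(0.051)² = 0.010144 kg·m²; centre at d = 0.27 + 0.051 = 0.321 m, so I = I_cm + Md² gives I = 0.010144 + (3.9)(0.321)² = 0.412 kg·m².
Total I = 0.08748 + 0.412 = 0.49948 kg·m².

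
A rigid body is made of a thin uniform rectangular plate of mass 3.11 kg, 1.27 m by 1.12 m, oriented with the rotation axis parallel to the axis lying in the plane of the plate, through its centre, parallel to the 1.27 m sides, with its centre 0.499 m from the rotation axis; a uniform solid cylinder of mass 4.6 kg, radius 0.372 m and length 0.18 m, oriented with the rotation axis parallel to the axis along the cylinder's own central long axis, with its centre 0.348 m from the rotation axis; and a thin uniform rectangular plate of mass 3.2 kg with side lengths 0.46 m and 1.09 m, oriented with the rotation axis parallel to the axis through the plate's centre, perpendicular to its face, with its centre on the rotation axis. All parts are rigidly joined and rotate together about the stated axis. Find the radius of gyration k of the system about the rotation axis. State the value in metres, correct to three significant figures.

0.464

Rectangular plate: I_cm = (1/12)Mb² = (1/12)(3.11)(1.12)² = 0.3251 kg m²; centre at d = 0.499 m, so the parallel axis theorem gives I = 0.3251 + (3.11)(0.499)² = 1.0995 kg m².
Solid cylinder: I_cm = (1/2)MR² = (1/2)(4.6)(0.372)² = 0.31828 kg m²; centre at d = 0.348 m, so the parallel axis theorem gives I = 0.31828 + (4.6)(0.348)² = 0.87536 kg m².
Rectangular plate: I_cm = (1/12)M(a²+b²) = (1/12)(3.2)[(0.46)² + (1.09)²] = 0.37325 kg m²; axis through the centre, so I = 0.37325 kg m².
Total I = 2.3481 kg m²; total mass M = 10.91 kg.
k = √(I/M) = √(2.3481/10.91) = 0.46392 m.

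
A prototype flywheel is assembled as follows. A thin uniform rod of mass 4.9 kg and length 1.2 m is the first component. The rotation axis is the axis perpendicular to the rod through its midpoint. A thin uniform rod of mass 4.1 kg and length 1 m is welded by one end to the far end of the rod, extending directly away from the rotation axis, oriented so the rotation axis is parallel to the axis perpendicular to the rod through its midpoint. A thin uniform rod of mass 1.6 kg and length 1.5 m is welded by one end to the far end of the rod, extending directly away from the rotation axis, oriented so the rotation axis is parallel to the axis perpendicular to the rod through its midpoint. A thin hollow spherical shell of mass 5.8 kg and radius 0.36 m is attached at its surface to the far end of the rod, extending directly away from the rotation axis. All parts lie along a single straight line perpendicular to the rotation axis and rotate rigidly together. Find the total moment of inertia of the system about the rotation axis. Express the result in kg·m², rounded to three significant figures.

Thin rod: I_cm = (1/12)ML² = (1/12)(4.9)(1.2)² = 0.588 kg·m²; axis through the centre, so I = 0.588 kg·m².
Thin rod: I_cm = (1/12)ML² = (1/12)(4.1)(1)² = 0.34167 kg·m²; centre at d = 0.6 + 0.5 = 1.1 m, so I = I_cm + Md² gives I = 0.34167 + (4.1)(1.1)² = 5.3027 kg·m².
Thin rod: I_cm = (1/12)ML² = (1/12)(1.6)(1.5)² = 0.3 kg·m²; centre at d = 0.6 + 0.5 + 0.5 + 0.75 = 2.35 m, so I = I_cm + Md² gives I = 0.3 + (1.6)(2.35)² = 9.136 kg·m².
Spherical shell: I_cm = (2/3)MR² = (2/3)(5.8)(0.36)² = 0.50112 kg·m²; centre at d = 0.6 + 0.5 + 0.5 + 0.75 + 0.75 + 0.36 = 3.46 m, so I = I_cm + Md² gives I = 0.50112 + (5.8)(3.46)² = 69.936 kg·m².
Total I = 0.588 + 5.3027 + 9.136 + 69.936 = 84.963 kg·m².

85.0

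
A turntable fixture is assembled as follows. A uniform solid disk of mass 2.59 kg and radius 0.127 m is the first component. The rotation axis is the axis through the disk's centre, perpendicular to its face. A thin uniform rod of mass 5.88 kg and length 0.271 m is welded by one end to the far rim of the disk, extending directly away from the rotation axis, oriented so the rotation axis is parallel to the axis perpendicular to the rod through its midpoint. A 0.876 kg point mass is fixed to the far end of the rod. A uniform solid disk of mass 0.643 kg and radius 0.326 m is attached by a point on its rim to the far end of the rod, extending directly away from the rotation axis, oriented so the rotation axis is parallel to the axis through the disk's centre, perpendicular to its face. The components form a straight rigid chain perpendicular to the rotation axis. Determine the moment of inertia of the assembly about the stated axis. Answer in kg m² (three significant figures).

0.972

Solid disk: I_cm = (1/2)MR² = (1/2)(2.59)(0.127)² = 0.020887 kg m²; axis through the centre, so I = 0.020887 kg m².
Thin rod: I_cm = (1/12)ML² = (1/12)(5.88)(0.271)² = 0.035986 kg m²; centre at d = 0.127 + 0.1355 = 0.2625 m, so I = I_cm + Md² gives I = 0.035986 + (5.88)(0.2625)² = 0.44115 kg m².
Point mass: I_cm = 0; centre at d = 0.127 + 0.1355 + 0.1355 = 0.398 m, so I = I_cm + Md² gives I = 0 + (0.876)(0.398)² = 0.13876 kg m².
Solid disk: I_cm = (1/2)MR² = (1/2)(0.643)(0.326)² = 0.034168 kg m²; centre at d = 0.127 + 0.1355 + 0.1355 + 0.326 = 0.724 m, so I = I_cm + Md² gives I = 0.034168 + (0.643)(0.724)² = 0.37121 kg m².
Total I = 0.020887 + 0.44115 + 0.13876 + 0.37121 = 0.97202 kg m².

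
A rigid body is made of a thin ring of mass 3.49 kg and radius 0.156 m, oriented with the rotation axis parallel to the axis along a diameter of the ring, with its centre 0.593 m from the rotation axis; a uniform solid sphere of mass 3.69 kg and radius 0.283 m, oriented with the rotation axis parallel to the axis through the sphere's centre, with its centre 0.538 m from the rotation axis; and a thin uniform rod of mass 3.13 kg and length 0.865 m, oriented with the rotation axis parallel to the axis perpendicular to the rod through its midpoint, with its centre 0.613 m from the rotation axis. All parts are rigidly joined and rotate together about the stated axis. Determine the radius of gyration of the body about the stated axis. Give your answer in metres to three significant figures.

Thin ring: I_cm = (1/2)MR² = (1/2)(3.49)(0.156)² = 0.042466 kg·m²; centre at d = 0.593 m, so I = I_cm + Md² gives I = 0.042466 + (3.49)(0.593)² = 1.2697 kg·m².
Solid sphere: I_cm = (2/5)MR² = (2/5)(3.69)(0.283)² = 0.11821 kg·m²; centre at d = 0.538 m, so I = I_cm + Md² gives I = 0.11821 + (3.69)(0.538)² = 1.1863 kg·m².
Thin rod: I_cm = (1/12)ML² = (1/12)(3.13)(0.865)² = 0.19516 kg·m²; centre at d = 0.613 m, so I = I_cm + Md² gives I = 0.19516 + (3.13)(0.613)² = 1.3713 kg·m².
Total I = 3.8273 kg·m²; total mass M = 10.31 kg.
k = √(I/M) = √(3.8273/10.31) = 0.60928 m.

0.609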